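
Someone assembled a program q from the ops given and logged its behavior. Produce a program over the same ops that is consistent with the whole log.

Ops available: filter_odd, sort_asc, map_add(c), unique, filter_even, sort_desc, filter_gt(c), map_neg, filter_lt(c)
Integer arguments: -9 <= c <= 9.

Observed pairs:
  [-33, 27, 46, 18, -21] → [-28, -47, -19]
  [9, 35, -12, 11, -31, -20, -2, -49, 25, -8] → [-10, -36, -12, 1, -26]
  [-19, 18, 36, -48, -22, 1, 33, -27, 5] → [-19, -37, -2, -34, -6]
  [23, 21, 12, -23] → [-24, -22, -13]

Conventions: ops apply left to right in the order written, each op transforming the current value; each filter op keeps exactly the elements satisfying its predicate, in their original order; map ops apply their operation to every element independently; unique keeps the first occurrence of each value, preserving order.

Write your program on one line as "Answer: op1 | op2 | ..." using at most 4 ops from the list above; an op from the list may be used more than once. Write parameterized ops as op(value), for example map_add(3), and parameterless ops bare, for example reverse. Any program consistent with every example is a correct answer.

map_add(1) | map_neg | filter_lt(3)

Check, running the answer program on each example:
  [-33, 27, 46, 18, -21] -> [-32, 28, 47, 19, -20] -> [32, -28, -47, -19, 20] -> [-28, -47, -19]
  [9, 35, -12, 11, -31, -20, -2, -49, 25, -8] -> [10, 36, -11, 12, -30, -19, -1, -48, 26, -7] -> [-10, -36, 11, -12, 30, 19, 1, 48, -26, 7] -> [-10, -36, -12, 1, -26]
  [-19, 18, 36, -48, -22, 1, 33, -27, 5] -> [-18, 19, 37, -47, -21, 2, 34, -26, 6] -> [18, -19, -37, 47, 21, -2, -34, 26, -6] -> [-19, -37, -2, -34, -6]
  [23, 21, 12, -23] -> [24, 22, 13, -22] -> [-24, -22, -13, 22] -> [-24, -22, -13]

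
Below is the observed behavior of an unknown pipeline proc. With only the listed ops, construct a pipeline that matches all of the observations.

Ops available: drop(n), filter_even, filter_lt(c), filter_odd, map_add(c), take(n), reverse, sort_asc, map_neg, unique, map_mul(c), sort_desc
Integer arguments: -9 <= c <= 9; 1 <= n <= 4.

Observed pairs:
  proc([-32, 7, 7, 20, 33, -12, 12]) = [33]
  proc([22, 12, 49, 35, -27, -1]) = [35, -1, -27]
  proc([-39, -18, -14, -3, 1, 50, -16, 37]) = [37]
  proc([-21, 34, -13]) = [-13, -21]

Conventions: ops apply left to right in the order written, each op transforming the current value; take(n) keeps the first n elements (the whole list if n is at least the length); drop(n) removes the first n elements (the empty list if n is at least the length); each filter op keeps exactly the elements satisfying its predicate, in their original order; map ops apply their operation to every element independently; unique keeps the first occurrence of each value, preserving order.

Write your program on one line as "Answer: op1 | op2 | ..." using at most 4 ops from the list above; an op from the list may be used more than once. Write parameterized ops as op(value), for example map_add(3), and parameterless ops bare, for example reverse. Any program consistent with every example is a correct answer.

reverse | take(3) | sort_desc | filter_odd

Check, running the answer program on each example:
  [-32, 7, 7, 20, 33, -12, 12] -> [12, -12, 33, 20, 7, 7, -32] -> [12, -12, 33] -> [33, 12, -12] -> [33]
  [22, 12, 49, 35, -27, -1] -> [-1, -27, 35, 49, 12, 22] -> [-1, -27, 35] -> [35, -1, -27] -> [35, -1, -27]
  [-39, -18, -14, -3, 1, 50, -16, 37] -> [37, -16, 50, 1, -3, -14, -18, -39] -> [37, -16, 50] -> [50, 37, -16] -> [37]
  [-21, 34, -13] -> [-13, 34, -21] -> [-13, 34, -21] -> [34, -13, -21] -> [-13, -21]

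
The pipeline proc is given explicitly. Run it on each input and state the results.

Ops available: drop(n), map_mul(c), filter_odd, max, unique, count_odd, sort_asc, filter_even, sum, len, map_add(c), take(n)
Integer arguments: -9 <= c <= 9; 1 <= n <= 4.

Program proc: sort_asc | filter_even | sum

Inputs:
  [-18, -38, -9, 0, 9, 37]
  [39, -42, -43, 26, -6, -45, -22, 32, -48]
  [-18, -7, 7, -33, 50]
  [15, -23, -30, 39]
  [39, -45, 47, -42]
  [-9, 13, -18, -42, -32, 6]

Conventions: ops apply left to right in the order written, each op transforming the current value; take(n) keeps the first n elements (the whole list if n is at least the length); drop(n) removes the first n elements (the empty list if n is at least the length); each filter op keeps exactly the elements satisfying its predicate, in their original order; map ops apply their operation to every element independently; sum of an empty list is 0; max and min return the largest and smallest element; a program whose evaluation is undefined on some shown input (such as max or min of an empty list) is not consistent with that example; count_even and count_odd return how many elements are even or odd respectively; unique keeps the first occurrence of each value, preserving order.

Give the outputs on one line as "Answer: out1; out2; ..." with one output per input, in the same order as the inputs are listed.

Execution, op by op:
  [-18, -38, -9, 0, 9, 37] -> [-38, -18, -9, 0, 9, 37] -> [-38, -18, 0] -> -56
  [39, -42, -43, 26, -6, -45, -22, 32, -48] -> [-48, -45, -43, -42, -22, -6, 26, 32, 39] -> [-48, -42, -22, -6, 26, 32] -> -60
  [-18, -7, 7, -33, 50] -> [-33, -18, -7, 7, 50] -> [-18, 50] -> 32
  [15, -23, -30, 39] -> [-30, -23, 15, 39] -> [-30] -> -30
  [39, -45, 47, -42] -> [-45, -42, 39, 47] -> [-42] -> -42
  [-9, 13, -18, -42, -32, 6] -> [-42, -32, -18, -9, 6, 13] -> [-42, -32, -18, 6] -> -86

-56; -60; 32; -30; -42; -86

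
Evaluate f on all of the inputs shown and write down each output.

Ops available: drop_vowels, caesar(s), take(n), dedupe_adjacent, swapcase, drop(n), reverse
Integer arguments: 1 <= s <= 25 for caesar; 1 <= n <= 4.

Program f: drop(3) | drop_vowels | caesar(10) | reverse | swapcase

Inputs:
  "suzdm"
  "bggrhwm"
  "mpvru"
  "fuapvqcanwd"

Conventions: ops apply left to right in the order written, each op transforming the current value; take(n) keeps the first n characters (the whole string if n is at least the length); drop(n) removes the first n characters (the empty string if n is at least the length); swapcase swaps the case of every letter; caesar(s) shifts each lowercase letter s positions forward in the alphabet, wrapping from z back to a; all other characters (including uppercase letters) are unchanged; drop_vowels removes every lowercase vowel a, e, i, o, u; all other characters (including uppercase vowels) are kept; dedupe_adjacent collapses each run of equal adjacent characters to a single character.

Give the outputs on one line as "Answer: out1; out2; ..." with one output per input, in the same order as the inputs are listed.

Execution, op by op:
  "suzdm" -> "dm" -> "dm" -> "nw" -> "wn" -> "WN"
  "bggrhwm" -> "rhwm" -> "rhwm" -> "brgw" -> "wgrb" -> "WGRB"
  "mpvru" -> "ru" -> "r" -> "b" -> "b" -> "B"
  "fuapvqcanwd" -> "pvqcanwd" -> "pvqcnwd" -> "zfamxgn" -> "ngxmafz" -> "NGXMAFZ"

"WN"; "WGRB"; "B"; "NGXMAFZ"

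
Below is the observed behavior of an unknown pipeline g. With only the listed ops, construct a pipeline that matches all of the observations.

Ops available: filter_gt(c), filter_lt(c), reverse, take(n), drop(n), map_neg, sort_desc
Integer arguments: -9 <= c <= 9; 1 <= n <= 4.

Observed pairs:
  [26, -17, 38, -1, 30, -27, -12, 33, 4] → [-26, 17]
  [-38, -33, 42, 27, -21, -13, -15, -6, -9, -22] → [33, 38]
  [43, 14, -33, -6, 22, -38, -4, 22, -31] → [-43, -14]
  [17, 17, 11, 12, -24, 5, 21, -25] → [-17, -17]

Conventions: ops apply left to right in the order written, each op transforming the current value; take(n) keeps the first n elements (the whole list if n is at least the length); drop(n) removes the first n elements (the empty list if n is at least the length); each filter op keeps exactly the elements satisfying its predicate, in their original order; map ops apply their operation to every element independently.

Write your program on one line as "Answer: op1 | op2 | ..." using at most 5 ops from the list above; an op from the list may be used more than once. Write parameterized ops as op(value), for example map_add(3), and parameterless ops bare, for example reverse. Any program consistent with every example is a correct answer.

take(2) | map_neg | sort_desc | reverse

Check, running the answer program on each example:
  [26, -17, 38, -1, 30, -27, -12, 33, 4] -> [26, -17] -> [-26, 17] -> [17, -26] -> [-26, 17]
  [-38, -33, 42, 27, -21, -13, -15, -6, -9, -22] -> [-38, -33] -> [38, 33] -> [38, 33] -> [33, 38]
  [43, 14, -33, -6, 22, -38, -4, 22, -31] -> [43, 14] -> [-43, -14] -> [-14, -43] -> [-43, -14]
  [17, 17, 11, 12, -24, 5, 21, -25] -> [17, 17] -> [-17, -17] -> [-17, -17] -> [-17, -17]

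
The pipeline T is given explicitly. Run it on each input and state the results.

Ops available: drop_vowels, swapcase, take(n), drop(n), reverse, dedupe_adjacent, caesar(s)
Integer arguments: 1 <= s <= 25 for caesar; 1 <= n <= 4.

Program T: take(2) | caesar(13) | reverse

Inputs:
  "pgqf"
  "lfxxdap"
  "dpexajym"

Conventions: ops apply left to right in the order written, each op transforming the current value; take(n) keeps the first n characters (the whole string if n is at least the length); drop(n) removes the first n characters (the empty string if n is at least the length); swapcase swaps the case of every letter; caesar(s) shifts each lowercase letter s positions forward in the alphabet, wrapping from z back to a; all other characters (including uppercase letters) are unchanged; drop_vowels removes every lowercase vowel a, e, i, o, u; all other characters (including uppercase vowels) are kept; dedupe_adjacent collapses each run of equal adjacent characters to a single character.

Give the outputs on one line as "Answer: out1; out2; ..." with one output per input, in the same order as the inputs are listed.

"tc"; "sy"; "cq"

Execution, op by op:
  "pgqf" -> "pg" -> "ct" -> "tc"
  "lfxxdap" -> "lf" -> "ys" -> "sy"
  "dpexajym" -> "dp" -> "qc" -> "cq"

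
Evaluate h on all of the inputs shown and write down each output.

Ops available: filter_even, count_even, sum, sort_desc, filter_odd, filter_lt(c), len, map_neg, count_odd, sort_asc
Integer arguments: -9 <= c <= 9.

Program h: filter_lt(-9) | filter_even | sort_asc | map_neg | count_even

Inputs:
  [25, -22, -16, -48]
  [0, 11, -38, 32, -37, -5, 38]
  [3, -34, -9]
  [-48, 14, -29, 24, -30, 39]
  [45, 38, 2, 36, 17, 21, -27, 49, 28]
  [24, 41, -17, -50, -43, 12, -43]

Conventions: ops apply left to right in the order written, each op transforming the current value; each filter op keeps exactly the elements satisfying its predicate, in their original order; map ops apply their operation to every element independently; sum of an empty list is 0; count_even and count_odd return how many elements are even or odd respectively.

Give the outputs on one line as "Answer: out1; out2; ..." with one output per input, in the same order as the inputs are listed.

3; 1; 1; 2; 0; 1

Execution, op by op:
  [25, -22, -16, -48] -> [-22, -16, -48] -> [-22, -16, -48] -> [-48, -22, -16] -> [48, 22, 16] -> 3
  [0, 11, -38, 32, -37, -5, 38] -> [-38, -37] -> [-38] -> [-38] -> [38] -> 1
  [3, -34, -9] -> [-34] -> [-34] -> [-34] -> [34] -> 1
  [-48, 14, -29, 24, -30, 39] -> [-48, -29, -30] -> [-48, -30] -> [-48, -30] -> [48, 30] -> 2
  [45, 38, 2, 36, 17, 21, -27, 49, 28] -> [-27] -> [] -> [] -> [] -> 0
  [24, 41, -17, -50, -43, 12, -43] -> [-17, -50, -43, -43] -> [-50] -> [-50] -> [50] -> 1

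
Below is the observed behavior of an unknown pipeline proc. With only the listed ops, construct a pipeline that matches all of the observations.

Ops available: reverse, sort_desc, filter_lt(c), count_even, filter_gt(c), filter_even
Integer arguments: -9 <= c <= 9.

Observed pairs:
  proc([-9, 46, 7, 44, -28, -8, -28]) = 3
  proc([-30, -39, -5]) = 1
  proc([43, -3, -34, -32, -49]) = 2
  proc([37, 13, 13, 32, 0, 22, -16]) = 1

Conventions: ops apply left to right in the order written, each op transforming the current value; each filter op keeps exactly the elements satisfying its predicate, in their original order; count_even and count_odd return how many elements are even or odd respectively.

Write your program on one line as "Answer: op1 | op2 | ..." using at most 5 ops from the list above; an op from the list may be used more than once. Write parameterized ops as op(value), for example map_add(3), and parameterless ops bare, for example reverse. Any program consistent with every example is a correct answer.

reverse | filter_lt(1) | reverse | filter_lt(0) | count_even

Check, running the answer program on each example:
  [-9, 46, 7, 44, -28, -8, -28] -> [-28, -8, -28, 44, 7, 46, -9] -> [-28, -8, -28, -9] -> [-9, -28, -8, -28] -> [-9, -28, -8, -28] -> 3
  [-30, -39, -5] -> [-5, -39, -30] -> [-5, -39, -30] -> [-30, -39, -5] -> [-30, -39, -5] -> 1
  [43, -3, -34, -32, -49] -> [-49, -32, -34, -3, 43] -> [-49, -32, -34, -3] -> [-3, -34, -32, -49] -> [-3, -34, -32, -49] -> 2
  [37, 13, 13, 32, 0, 22, -16] -> [-16, 22, 0, 32, 13, 13, 37] -> [-16, 0] -> [0, -16] -> [-16] -> 1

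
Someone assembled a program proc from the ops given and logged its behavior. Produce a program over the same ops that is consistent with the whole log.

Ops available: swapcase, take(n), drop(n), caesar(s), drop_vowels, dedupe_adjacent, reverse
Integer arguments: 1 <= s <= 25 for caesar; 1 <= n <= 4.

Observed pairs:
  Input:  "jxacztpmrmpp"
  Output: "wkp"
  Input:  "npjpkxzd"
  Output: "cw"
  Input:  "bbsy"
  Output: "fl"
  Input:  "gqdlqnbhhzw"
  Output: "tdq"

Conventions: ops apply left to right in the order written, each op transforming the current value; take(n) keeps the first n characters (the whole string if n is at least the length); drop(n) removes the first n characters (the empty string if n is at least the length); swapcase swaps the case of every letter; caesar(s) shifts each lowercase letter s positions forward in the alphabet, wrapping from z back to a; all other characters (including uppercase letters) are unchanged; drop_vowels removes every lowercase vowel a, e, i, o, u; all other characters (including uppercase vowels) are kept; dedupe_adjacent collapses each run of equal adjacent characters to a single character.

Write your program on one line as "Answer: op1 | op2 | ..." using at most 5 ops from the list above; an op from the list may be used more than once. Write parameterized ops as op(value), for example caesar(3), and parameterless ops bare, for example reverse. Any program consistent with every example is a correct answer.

dedupe_adjacent | drop_vowels | caesar(13) | take(3) | drop_vowels

Check, running the answer program on each example:
  "jxacztpmrmpp" -> "jxacztpmrmp" -> "jxcztpmrmp" -> "wkpmgczezc" -> "wkp" -> "wkp"
  "npjpkxzd" -> "npjpkxzd" -> "npjpkxzd" -> "acwcxkmq" -> "acw" -> "cw"
  "bbsy" -> "bsy" -> "bsy" -> "ofl" -> "ofl" -> "fl"
  "gqdlqnbhhzw" -> "gqdlqnbhzw" -> "gqdlqnbhzw" -> "tdqydaoumj" -> "tdq" -> "tdq"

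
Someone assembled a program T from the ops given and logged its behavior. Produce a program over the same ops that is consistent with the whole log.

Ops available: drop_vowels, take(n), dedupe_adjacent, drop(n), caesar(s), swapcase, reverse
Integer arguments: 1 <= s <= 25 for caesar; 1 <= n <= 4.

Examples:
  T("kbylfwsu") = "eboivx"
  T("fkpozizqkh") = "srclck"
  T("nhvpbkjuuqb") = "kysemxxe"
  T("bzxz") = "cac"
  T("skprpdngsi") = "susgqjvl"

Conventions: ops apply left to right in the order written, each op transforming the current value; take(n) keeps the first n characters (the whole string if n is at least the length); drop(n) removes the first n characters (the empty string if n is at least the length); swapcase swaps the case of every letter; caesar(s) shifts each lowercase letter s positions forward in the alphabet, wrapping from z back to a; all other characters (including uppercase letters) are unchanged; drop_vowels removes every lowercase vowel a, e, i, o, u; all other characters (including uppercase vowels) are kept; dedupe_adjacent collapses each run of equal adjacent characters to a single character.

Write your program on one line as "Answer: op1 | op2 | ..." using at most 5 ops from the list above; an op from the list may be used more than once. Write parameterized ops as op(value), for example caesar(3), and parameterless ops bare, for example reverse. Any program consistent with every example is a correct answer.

drop(1) | caesar(13) | caesar(17) | drop_vowels | caesar(25)

Check, running the answer program on each example:
  "kbylfwsu" -> "bylfwsu" -> "olysjfh" -> "fcpjawy" -> "fcpjwy" -> "eboivx"
  "fkpozizqkh" -> "kpozizqkh" -> "xcbmvmdxu" -> "otsdmduol" -> "tsdmdl" -> "srclck"
  "nhvpbkjuuqb" -> "hvpbkjuuqb" -> "uicoxwhhdo" -> "lztfonyyuf" -> "lztfnyyf" -> "kysemxxe"
  "bzxz" -> "zxz" -> "mkm" -> "dbd" -> "dbd" -> "cac"
  "skprpdngsi" -> "kprpdngsi" -> "xcecqatfv" -> "otvthrkwm" -> "tvthrkwm" -> "susgqjvl"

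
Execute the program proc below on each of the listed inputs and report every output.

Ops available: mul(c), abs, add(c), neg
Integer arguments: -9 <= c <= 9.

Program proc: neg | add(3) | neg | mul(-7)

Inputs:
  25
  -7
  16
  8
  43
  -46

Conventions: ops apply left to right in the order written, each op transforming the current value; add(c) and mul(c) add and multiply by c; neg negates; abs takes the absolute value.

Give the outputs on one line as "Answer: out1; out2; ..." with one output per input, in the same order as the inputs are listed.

Execution, op by op:
  25 -> -25 -> -22 -> 22 -> -154
  -7 -> 7 -> 10 -> -10 -> 70
  16 -> -16 -> -13 -> 13 -> -91
  8 -> -8 -> -5 -> 5 -> -35
  43 -> -43 -> -40 -> 40 -> -280
  -46 -> 46 -> 49 -> -49 -> 343

-154; 70; -91; -35; -280; 343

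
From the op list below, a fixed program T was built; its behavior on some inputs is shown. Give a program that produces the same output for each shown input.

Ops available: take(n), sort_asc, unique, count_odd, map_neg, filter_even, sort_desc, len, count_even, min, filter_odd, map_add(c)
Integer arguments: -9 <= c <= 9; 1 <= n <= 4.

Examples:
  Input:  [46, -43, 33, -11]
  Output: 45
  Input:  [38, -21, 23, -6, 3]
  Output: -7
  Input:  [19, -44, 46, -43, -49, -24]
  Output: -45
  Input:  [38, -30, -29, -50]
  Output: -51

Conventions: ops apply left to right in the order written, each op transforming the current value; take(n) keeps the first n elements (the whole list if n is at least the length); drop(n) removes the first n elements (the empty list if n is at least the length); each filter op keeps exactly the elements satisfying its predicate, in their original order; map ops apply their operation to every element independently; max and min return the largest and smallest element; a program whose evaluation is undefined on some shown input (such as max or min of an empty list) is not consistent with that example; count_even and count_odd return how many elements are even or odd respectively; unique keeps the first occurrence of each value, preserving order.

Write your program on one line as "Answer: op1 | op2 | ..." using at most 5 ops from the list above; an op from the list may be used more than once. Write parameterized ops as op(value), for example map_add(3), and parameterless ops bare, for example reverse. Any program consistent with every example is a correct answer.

filter_even | map_add(-1) | sort_desc | min

Check, running the answer program on each example:
  [46, -43, 33, -11] -> [46] -> [45] -> [45] -> 45
  [38, -21, 23, -6, 3] -> [38, -6] -> [37, -7] -> [37, -7] -> -7
  [19, -44, 46, -43, -49, -24] -> [-44, 46, -24] -> [-45, 45, -25] -> [45, -25, -45] -> -45
  [38, -30, -29, -50] -> [38, -30, -50] -> [37, -31, -51] -> [37, -31, -51] -> -51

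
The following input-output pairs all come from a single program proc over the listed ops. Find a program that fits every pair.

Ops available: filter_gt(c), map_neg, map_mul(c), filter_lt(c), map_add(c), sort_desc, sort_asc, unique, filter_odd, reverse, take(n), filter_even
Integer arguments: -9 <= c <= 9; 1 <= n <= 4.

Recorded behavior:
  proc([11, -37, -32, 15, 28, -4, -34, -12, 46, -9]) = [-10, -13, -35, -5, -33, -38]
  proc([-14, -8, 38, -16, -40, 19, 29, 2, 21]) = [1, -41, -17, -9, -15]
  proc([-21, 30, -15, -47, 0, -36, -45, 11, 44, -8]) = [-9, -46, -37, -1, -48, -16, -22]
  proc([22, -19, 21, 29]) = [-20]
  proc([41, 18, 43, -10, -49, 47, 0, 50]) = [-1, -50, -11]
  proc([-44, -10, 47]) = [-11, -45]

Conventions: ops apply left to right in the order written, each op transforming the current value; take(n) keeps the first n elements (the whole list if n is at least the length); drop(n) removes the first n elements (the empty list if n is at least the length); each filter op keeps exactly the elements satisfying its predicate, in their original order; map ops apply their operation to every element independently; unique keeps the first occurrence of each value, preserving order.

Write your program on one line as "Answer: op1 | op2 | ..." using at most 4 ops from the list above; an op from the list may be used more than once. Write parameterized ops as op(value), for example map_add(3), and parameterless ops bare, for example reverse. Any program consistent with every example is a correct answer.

filter_lt(8) | reverse | map_add(-1)

Check, running the answer program on each example:
  [11, -37, -32, 15, 28, -4, -34, -12, 46, -9] -> [-37, -32, -4, -34, -12, -9] -> [-9, -12, -34, -4, -32, -37] -> [-10, -13, -35, -5, -33, -38]
  [-14, -8, 38, -16, -40, 19, 29, 2, 21] -> [-14, -8, -16, -40, 2] -> [2, -40, -16, -8, -14] -> [1, -41, -17, -9, -15]
  [-21, 30, -15, -47, 0, -36, -45, 11, 44, -8] -> [-21, -15, -47, 0, -36, -45, -8] -> [-8, -45, -36, 0, -47, -15, -21] -> [-9, -46, -37, -1, -48, -16, -22]
  [22, -19, 21, 29] -> [-19] -> [-19] -> [-20]
  [41, 18, 43, -10, -49, 47, 0, 50] -> [-10, -49, 0] -> [0, -49, -10] -> [-1, -50, -11]
  [-44, -10, 47] -> [-44, -10] -> [-10, -44] -> [-11, -45]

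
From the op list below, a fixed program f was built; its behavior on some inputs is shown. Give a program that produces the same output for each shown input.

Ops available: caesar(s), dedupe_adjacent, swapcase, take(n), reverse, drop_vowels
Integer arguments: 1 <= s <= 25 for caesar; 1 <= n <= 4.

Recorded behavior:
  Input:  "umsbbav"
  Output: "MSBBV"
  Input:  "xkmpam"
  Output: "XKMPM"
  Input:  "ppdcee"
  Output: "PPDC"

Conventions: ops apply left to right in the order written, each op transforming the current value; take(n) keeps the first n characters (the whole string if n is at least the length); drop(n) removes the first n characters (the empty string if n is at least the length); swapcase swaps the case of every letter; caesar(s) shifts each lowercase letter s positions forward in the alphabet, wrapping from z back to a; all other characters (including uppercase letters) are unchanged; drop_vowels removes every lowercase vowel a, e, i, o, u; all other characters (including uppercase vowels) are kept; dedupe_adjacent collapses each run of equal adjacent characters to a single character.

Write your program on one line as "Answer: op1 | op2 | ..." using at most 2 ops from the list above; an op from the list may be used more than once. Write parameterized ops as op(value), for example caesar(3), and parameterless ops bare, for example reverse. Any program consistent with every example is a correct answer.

drop_vowels | swapcase

Check, running the answer program on each example:
  "umsbbav" -> "msbbv" -> "MSBBV"
  "xkmpam" -> "xkmpm" -> "XKMPM"
  "ppdcee" -> "ppdc" -> "PPDC"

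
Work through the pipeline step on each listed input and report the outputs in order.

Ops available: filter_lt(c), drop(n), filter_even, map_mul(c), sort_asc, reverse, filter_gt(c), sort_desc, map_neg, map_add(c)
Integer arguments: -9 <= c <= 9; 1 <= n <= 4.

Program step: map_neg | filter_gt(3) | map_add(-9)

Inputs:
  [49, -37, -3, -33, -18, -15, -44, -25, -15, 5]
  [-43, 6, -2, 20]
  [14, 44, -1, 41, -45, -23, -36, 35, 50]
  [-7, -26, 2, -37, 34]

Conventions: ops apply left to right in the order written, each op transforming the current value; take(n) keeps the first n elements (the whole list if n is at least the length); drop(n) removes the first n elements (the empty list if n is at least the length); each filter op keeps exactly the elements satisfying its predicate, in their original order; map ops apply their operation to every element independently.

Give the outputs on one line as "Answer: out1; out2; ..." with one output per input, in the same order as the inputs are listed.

[28, 24, 9, 6, 35, 16, 6]; [34]; [36, 14, 27]; [-2, 17, 28]

Execution, op by op:
  [49, -37, -3, -33, -18, -15, -44, -25, -15, 5] -> [-49, 37, 3, 33, 18, 15, 44, 25, 15, -5] -> [37, 33, 18, 15, 44, 25, 15] -> [28, 24, 9, 6, 35, 16, 6]
  [-43, 6, -2, 20] -> [43, -6, 2, -20] -> [43] -> [34]
  [14, 44, -1, 41, -45, -23, -36, 35, 50] -> [-14, -44, 1, -41, 45, 23, 36, -35, -50] -> [45, 23, 36] -> [36, 14, 27]
  [-7, -26, 2, -37, 34] -> [7, 26, -2, 37, -34] -> [7, 26, 37] -> [-2, 17, 28]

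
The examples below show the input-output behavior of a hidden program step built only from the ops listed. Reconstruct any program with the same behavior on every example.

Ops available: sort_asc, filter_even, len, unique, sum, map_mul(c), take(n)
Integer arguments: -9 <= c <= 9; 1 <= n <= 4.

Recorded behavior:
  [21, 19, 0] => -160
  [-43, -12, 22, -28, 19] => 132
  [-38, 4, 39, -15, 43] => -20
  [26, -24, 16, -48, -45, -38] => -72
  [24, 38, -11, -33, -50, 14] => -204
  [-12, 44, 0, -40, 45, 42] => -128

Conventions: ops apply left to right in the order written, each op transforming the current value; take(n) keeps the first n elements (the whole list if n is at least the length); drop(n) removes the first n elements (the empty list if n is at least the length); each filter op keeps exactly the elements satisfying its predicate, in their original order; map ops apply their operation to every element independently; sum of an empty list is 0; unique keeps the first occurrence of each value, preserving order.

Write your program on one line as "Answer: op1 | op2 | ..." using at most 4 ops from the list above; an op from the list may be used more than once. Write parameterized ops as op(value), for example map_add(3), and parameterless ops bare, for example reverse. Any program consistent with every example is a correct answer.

map_mul(-4) | take(3) | sort_asc | sum

Check, running the answer program on each example:
  [21, 19, 0] -> [-84, -76, 0] -> [-84, -76, 0] -> [-84, -76, 0] -> -160
  [-43, -12, 22, -28, 19] -> [172, 48, -88, 112, -76] -> [172, 48, -88] -> [-88, 48, 172] -> 132
  [-38, 4, 39, -15, 43] -> [152, -16, -156, 60, -172] -> [152, -16, -156] -> [-156, -16, 152] -> -20
  [26, -24, 16, -48, -45, -38] -> [-104, 96, -64, 192, 180, 152] -> [-104, 96, -64] -> [-104, -64, 96] -> -72
  [24, 38, -11, -33, -50, 14] -> [-96, -152, 44, 132, 200, -56] -> [-96, -152, 44] -> [-152, -96, 44] -> -204
  [-12, 44, 0, -40, 45, 42] -> [48, -176, 0, 160, -180, -168] -> [48, -176, 0] -> [-176, 0, 48] -> -128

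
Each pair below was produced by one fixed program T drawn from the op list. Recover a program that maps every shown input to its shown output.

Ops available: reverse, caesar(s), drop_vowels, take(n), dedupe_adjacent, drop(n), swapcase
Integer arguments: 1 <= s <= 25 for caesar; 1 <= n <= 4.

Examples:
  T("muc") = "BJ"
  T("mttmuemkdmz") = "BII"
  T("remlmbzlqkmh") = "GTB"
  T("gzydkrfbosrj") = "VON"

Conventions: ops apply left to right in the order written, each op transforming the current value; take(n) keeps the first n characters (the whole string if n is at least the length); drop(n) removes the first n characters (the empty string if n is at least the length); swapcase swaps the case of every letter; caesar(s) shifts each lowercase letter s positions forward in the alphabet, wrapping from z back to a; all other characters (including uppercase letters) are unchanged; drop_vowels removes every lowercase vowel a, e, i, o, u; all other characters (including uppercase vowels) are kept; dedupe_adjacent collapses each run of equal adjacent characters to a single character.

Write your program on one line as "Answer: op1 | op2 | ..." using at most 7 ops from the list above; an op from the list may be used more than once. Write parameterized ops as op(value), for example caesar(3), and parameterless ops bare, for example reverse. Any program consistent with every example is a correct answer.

reverse | drop(1) | caesar(15) | reverse | take(3) | swapcase

Check, running the answer program on each example:
  "muc" -> "cum" -> "um" -> "jb" -> "bj" -> "bj" -> "BJ"
  "mttmuemkdmz" -> "zmdkmeumttm" -> "mdkmeumttm" -> "bszbtjbiib" -> "biibjtbzsb" -> "bii" -> "BII"
  "remlmbzlqkmh" -> "hmkqlzbmlmer" -> "mkqlzbmlmer" -> "bzfaoqbabtg" -> "gtbabqoafzb" -> "gtb" -> "GTB"
  "gzydkrfbosrj" -> "jrsobfrkdyzg" -> "rsobfrkdyzg" -> "ghdqugzsnov" -> "vonszguqdhg" -> "von" -> "VON"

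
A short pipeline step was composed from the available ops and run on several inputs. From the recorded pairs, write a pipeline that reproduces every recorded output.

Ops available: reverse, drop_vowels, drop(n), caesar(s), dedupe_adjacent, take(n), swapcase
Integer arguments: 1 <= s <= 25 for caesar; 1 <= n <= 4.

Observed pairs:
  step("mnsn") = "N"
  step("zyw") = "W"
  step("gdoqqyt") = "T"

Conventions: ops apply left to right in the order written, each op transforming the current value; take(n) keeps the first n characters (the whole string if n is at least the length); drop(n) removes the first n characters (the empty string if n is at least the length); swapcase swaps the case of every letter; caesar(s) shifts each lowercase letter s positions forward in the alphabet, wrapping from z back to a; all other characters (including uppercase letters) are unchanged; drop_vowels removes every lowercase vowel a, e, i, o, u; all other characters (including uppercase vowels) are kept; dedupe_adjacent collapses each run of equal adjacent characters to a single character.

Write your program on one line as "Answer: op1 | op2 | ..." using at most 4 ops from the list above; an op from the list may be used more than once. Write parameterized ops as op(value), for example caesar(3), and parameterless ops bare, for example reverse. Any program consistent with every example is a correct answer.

swapcase | reverse | take(1)

Check, running the answer program on each example:
  "mnsn" -> "MNSN" -> "NSNM" -> "N"
  "zyw" -> "ZYW" -> "WYZ" -> "W"
  "gdoqqyt" -> "GDOQQYT" -> "TYQQODG" -> "T"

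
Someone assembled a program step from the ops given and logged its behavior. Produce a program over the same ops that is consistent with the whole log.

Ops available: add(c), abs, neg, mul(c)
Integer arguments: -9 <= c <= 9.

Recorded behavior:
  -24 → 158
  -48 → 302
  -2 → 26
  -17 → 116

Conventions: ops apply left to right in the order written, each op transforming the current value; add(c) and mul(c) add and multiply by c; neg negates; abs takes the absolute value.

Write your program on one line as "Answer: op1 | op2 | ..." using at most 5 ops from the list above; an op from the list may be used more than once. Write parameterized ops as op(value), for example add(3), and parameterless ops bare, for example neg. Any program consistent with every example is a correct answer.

abs | mul(-6) | neg | add(5) | add(9)

Check, running the answer program on each example:
  -24 -> 24 -> -144 -> 144 -> 149 -> 158
  -48 -> 48 -> -288 -> 288 -> 293 -> 302
  -2 -> 2 -> -12 -> 12 -> 17 -> 26
  -17 -> 17 -> -102 -> 102 -> 107 -> 116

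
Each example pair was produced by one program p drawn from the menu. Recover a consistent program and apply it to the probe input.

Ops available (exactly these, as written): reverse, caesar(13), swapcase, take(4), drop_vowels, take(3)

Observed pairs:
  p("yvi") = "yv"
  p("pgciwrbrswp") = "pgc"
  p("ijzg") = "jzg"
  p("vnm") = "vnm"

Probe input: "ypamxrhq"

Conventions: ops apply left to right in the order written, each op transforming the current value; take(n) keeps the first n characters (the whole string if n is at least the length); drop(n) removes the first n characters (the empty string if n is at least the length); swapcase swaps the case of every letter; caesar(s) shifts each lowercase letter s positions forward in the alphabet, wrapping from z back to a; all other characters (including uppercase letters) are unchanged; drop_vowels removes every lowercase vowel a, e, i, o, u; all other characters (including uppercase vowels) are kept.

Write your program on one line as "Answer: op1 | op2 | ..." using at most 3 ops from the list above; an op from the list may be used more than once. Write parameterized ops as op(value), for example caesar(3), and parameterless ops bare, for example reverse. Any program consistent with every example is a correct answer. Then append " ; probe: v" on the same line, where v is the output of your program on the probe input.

take(4) | drop_vowels ; probe: "ypm"

Check, running the answer program on each example:
  "yvi" -> "yvi" -> "yv"
  "pgciwrbrswp" -> "pgci" -> "pgc"
  "ijzg" -> "ijzg" -> "jzg"
  "vnm" -> "vnm" -> "vnm"
  probe: "ypamxrhq" -> "ypam" -> "ypm"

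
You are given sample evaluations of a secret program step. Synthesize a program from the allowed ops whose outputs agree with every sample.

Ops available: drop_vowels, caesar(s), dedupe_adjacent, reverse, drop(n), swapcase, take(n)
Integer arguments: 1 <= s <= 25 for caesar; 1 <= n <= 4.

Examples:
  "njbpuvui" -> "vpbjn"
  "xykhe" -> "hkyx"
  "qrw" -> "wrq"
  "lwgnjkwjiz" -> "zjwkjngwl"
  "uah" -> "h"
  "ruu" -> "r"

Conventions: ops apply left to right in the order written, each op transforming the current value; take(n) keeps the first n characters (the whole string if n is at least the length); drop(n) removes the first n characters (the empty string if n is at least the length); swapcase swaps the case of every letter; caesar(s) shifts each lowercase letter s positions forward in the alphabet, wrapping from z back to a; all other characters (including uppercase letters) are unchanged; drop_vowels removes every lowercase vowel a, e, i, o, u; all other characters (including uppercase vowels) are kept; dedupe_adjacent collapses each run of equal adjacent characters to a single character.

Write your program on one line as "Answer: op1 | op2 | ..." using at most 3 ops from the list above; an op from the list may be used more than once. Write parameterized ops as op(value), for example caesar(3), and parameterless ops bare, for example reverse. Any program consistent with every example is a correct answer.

reverse | drop_vowels

Check, running the answer program on each example:
  "njbpuvui" -> "iuvupbjn" -> "vpbjn"
  "xykhe" -> "ehkyx" -> "hkyx"
  "qrw" -> "wrq" -> "wrq"
  "lwgnjkwjiz" -> "zijwkjngwl" -> "zjwkjngwl"
  "uah" -> "hau" -> "h"
  "ruu" -> "uur" -> "r"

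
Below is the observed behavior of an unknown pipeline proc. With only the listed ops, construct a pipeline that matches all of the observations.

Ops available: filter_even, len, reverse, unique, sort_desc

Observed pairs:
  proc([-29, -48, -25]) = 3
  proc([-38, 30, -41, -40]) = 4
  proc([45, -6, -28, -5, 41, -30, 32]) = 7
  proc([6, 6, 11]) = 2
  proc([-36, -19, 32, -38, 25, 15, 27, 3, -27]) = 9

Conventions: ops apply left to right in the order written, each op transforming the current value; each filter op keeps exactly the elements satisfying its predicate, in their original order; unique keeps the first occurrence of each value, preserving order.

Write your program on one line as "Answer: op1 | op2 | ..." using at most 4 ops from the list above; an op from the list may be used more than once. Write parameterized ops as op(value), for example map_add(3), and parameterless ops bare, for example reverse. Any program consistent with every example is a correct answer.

reverse | unique | len

Check, running the answer program on each example:
  [-29, -48, -25] -> [-25, -48, -29] -> [-25, -48, -29] -> 3
  [-38, 30, -41, -40] -> [-40, -41, 30, -38] -> [-40, -41, 30, -38] -> 4
  [45, -6, -28, -5, 41, -30, 32] -> [32, -30, 41, -5, -28, -6, 45] -> [32, -30, 41, -5, -28, -6, 45] -> 7
  [6, 6, 11] -> [11, 6, 6] -> [11, 6] -> 2
  [-36, -19, 32, -38, 25, 15, 27, 3, -27] -> [-27, 3, 27, 15, 25, -38, 32, -19, -36] -> [-27, 3, 27, 15, 25, -38, 32, -19, -36] -> 9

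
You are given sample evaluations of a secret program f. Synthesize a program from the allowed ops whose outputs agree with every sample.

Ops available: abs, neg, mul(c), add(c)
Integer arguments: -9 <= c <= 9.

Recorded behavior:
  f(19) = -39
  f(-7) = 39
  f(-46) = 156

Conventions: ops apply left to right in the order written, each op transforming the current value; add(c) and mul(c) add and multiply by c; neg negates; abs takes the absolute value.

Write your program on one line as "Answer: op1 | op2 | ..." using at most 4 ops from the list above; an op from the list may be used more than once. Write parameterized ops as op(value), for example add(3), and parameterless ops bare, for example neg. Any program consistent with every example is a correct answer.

add(-6) | mul(3) | neg

Check, running the answer program on each example:
  19 -> 13 -> 39 -> -39
  -7 -> -13 -> -39 -> 39
  -46 -> -52 -> -156 -> 156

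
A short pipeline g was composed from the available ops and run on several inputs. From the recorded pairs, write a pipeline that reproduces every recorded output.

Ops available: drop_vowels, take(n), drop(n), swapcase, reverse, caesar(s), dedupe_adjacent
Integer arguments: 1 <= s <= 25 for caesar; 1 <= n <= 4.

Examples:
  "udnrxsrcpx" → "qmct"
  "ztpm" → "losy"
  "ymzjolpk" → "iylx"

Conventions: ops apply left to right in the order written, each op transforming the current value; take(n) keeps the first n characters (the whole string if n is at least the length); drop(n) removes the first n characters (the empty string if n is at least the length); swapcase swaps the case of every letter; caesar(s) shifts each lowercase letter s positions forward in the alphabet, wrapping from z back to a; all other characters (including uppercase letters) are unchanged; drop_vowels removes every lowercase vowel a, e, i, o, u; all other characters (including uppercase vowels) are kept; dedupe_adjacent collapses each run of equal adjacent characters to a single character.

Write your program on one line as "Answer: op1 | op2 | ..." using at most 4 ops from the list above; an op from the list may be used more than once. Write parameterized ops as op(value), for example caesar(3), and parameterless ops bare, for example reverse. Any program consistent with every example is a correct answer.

take(4) | caesar(25) | reverse

Check, running the answer program on each example:
  "udnrxsrcpx" -> "udnr" -> "tcmq" -> "qmct"
  "ztpm" -> "ztpm" -> "ysol" -> "losy"
  "ymzjolpk" -> "ymzj" -> "xlyi" -> "iylx"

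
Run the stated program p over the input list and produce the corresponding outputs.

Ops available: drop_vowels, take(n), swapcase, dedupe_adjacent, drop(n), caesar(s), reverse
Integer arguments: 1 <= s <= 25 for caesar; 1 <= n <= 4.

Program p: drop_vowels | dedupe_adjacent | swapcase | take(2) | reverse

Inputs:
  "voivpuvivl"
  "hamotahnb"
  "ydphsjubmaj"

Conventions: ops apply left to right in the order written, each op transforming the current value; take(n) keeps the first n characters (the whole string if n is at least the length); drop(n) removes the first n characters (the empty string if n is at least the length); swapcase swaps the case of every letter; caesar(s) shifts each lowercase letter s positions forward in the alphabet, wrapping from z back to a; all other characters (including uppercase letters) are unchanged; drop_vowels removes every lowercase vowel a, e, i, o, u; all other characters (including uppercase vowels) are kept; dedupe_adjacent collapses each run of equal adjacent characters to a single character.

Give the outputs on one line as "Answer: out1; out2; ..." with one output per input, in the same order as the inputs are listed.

Execution, op by op:
  "voivpuvivl" -> "vvpvvl" -> "vpvl" -> "VPVL" -> "VP" -> "PV"
  "hamotahnb" -> "hmthnb" -> "hmthnb" -> "HMTHNB" -> "HM" -> "MH"
  "ydphsjubmaj" -> "ydphsjbmj" -> "ydphsjbmj" -> "YDPHSJBMJ" -> "YD" -> "DY"

"PV"; "MH"; "DY"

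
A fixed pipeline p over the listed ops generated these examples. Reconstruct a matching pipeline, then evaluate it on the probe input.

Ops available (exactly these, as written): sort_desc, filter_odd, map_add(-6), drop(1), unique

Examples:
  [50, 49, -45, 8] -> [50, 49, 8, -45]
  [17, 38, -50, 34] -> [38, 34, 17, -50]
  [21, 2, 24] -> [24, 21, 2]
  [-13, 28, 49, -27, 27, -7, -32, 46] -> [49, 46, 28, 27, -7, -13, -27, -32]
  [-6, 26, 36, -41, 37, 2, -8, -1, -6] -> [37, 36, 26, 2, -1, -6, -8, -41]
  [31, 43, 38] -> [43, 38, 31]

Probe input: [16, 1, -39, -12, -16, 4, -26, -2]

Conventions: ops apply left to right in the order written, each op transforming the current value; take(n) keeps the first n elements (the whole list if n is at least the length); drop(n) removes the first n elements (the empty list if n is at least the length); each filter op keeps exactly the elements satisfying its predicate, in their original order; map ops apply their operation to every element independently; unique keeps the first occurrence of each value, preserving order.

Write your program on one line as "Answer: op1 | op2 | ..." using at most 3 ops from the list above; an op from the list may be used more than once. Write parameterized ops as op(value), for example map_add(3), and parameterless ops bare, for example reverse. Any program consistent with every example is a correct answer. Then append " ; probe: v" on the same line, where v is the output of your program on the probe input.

sort_desc | unique ; probe: [16, 4, 1, -2, -12, -16, -26, -39]

Check, running the answer program on each example:
  [50, 49, -45, 8] -> [50, 49, 8, -45] -> [50, 49, 8, -45]
  [17, 38, -50, 34] -> [38, 34, 17, -50] -> [38, 34, 17, -50]
  [21, 2, 24] -> [24, 21, 2] -> [24, 21, 2]
  [-13, 28, 49, -27, 27, -7, -32, 46] -> [49, 46, 28, 27, -7, -13, -27, -32] -> [49, 46, 28, 27, -7, -13, -27, -32]
  [-6, 26, 36, -41, 37, 2, -8, -1, -6] -> [37, 36, 26, 2, -1, -6, -6, -8, -41] -> [37, 36, 26, 2, -1, -6, -8, -41]
  [31, 43, 38] -> [43, 38, 31] -> [43, 38, 31]
  probe: [16, 1, -39, -12, -16, 4, -26, -2] -> [16, 4, 1, -2, -12, -16, -26, -39] -> [16, 4, 1, -2, -12, -16, -26, -39]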